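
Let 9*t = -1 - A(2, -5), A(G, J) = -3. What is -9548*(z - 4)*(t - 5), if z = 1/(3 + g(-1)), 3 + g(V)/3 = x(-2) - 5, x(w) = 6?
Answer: -5337332/27 ≈ -1.9768e+5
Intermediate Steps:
t = 2/9 (t = (-1 - 1*(-3))/9 = (-1 + 3)/9 = (⅑)*2 = 2/9 ≈ 0.22222)
g(V) = -6 (g(V) = -9 + 3*(6 - 5) = -9 + 3*1 = -9 + 3 = -6)
z = -⅓ (z = 1/(3 - 6) = 1/(-3) = -⅓ ≈ -0.33333)
-9548*(z - 4)*(t - 5) = -9548*(-⅓ - 4)*(2/9 - 5) = -(-124124)*(-43)/(3*9) = -9548*559/27 = -5337332/27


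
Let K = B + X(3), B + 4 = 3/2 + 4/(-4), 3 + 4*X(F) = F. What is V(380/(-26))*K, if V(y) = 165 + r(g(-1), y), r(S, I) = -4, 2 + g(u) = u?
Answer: -1127/2 ≈ -563.50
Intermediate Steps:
g(u) = -2 + u
X(F) = -3/4 + F/4
B = -7/2 (B = -4 + (3/2 + 4/(-4)) = -4 + (3*(1/2) + 4*(-1/4)) = -4 + (3/2 - 1) = -4 + 1/2 = -7/2 ≈ -3.5000)
V(y) = 161 (V(y) = 165 - 4 = 161)
K = -7/2 (K = -7/2 + (-3/4 + (1/4)*3) = -7/2 + (-3/4 + 3/4) = -7/2 + 0 = -7/2 ≈ -3.5000)
V(380/(-26))*K = 161*(-7/2) = -1127/2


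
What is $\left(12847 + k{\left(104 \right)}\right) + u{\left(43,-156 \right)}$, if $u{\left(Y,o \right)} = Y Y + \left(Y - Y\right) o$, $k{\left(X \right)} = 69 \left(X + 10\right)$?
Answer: $22562$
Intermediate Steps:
$k{\left(X \right)} = 690 + 69 X$ ($k{\left(X \right)} = 69 \left(10 + X\right) = 690 + 69 X$)
$u{\left(Y,o \right)} = Y^{2}$ ($u{\left(Y,o \right)} = Y^{2} + 0 o = Y^{2} + 0 = Y^{2}$)
$\left(12847 + k{\left(104 \right)}\right) + u{\left(43,-156 \right)} = \left(12847 + \left(690 + 69 \cdot 104\right)\right) + 43^{2} = \left(12847 + \left(690 + 7176\right)\right) + 1849 = \left(12847 + 7866\right) + 1849 = 20713 + 1849 = 22562$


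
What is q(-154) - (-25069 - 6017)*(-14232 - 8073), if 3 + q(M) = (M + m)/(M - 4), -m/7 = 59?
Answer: -109552970247/158 ≈ -6.9337e+8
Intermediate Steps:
m = -413 (m = -7*59 = -413)
q(M) = -3 + (-413 + M)/(-4 + M) (q(M) = -3 + (M - 413)/(M - 4) = -3 + (-413 + M)/(-4 + M))
q(-154) - (-25069 - 6017)*(-14232 - 8073) = (-401 - 2*(-154))/(-4 - 154) - (-25069 - 6017)*(-14232 - 8073) = (-401 + 308)/(-158) - (-31086)*(-22305) = -1/158*(-93) - 1*693373230 = 93/158 - 693373230 = -109552970247/158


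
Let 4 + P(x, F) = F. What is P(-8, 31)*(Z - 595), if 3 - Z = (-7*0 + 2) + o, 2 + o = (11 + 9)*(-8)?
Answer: -11664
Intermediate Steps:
P(x, F) = -4 + F
o = -162 (o = -2 + (11 + 9)*(-8) = -2 + 20*(-8) = -2 - 160 = -162)
Z = 163 (Z = 3 - ((-7*0 + 2) - 162) = 3 - ((0 + 2) - 162) = 3 - (2 - 162) = 3 - 1*(-160) = 3 + 160 = 163)
P(-8, 31)*(Z - 595) = (-4 + 31)*(163 - 595) = 27*(-432) = -11664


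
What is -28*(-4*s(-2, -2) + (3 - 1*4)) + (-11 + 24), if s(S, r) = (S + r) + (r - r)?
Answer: -407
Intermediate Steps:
s(S, r) = S + r (s(S, r) = (S + r) + 0 = S + r)
-28*(-4*s(-2, -2) + (3 - 1*4)) + (-11 + 24) = -28*(-4*(-2 - 2) + (3 - 1*4)) + (-11 + 24) = -28*(-4*(-4) + (3 - 4)) + 13 = -28*(16 - 1) + 13 = -28*15 + 13 = -420 + 13 = -407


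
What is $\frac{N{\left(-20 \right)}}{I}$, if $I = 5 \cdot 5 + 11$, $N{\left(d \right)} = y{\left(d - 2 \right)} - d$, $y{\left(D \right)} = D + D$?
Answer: $- \frac{2}{3} \approx -0.66667$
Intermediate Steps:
$y{\left(D \right)} = 2 D$
$N{\left(d \right)} = -4 + d$ ($N{\left(d \right)} = 2 \left(d - 2\right) - d = 2 \left(-2 + d\right) - d = \left(-4 + 2 d\right) - d = -4 + d$)
$I = 36$ ($I = 25 + 11 = 36$)
$\frac{N{\left(-20 \right)}}{I} = \frac{-4 - 20}{36} = \left(-24\right) \frac{1}{36} = - \frac{2}{3}$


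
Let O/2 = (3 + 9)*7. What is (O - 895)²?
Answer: 528529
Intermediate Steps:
O = 168 (O = 2*((3 + 9)*7) = 2*(12*7) = 2*84 = 168)
(O - 895)² = (168 - 895)² = (-727)² = 528529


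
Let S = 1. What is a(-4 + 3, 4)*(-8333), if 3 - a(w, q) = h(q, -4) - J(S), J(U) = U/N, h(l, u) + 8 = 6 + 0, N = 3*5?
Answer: -633308/15 ≈ -42221.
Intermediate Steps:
N = 15
h(l, u) = -2 (h(l, u) = -8 + (6 + 0) = -8 + 6 = -2)
J(U) = U/15
a(w, q) = 76/15 (a(w, q) = 3 - (-2 - 1/15) = 3 - 1*(-31/15) = 3 + 31/15 = 76/15)
a(-4 + 3, 4)*(-8333) = (76/15)*(-8333) = -633308/15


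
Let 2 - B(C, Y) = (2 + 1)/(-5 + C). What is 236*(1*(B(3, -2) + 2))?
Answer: 1298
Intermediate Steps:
B(C, Y) = 2 - 3/(-5 + C) (B(C, Y) = 2 - (2 + 1)/(-5 + C) = 2 - 3/(-5 + C))
236*(1*(B(3, -2) + 2)) = 236*(1*((-13 + 2*3)/(-5 + 3) + 2)) = 236*(1*((-13 + 6)/(-2) + 2)) = 236*(1*(-½*(-7) + 2)) = 236*(1*(7/2 + 2)) = 236*(1*(11/2)) = 236*(11/2) = 1298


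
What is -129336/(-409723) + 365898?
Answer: 149916955590/409723 ≈ 3.6590e+5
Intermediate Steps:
-129336/(-409723) + 365898 = -129336*(-1/409723) + 365898 = 129336/409723 + 365898 = 149916955590/409723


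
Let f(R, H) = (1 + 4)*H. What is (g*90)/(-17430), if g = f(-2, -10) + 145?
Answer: -285/581 ≈ -0.49053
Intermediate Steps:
f(R, H) = 5*H
g = 95 (g = 5*(-10) + 145 = -50 + 145 = 95)
(g*90)/(-17430) = (95*90)/(-17430) = 8550*(-1/17430) = -285/581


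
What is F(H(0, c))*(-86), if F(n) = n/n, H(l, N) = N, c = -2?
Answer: -86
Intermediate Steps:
F(n) = 1
F(H(0, c))*(-86) = 1*(-86) = -86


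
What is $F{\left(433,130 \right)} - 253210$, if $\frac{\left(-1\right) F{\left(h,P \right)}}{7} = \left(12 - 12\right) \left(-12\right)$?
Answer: $-253210$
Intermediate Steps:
$F{\left(h,P \right)} = 0$ ($F{\left(h,P \right)} = - 7 \left(12 - 12\right) \left(-12\right) = - 7 \cdot 0 \left(-12\right) = \left(-7\right) 0 = 0$)
$F{\left(433,130 \right)} - 253210 = 0 - 253210 = -253210$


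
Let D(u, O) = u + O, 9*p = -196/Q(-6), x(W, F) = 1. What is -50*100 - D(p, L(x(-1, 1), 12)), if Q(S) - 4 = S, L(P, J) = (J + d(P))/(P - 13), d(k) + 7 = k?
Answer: -90187/18 ≈ -5010.4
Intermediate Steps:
d(k) = -7 + k
L(P, J) = (-7 + J + P)/(-13 + P) (L(P, J) = (J + (-7 + P))/(P - 13) = (-7 + J + P)/(-13 + P))
Q(S) = 4 + S
p = 98/9 (p = (-196/(4 - 6))/9 = (-196/(-2))/9 = (-196*(-½))/9 = (⅑)*98 = 98/9 ≈ 10.889)
D(u, O) = O + u
-50*100 - D(p, L(x(-1, 1), 12)) = -50*100 - ((-7 + 12 + 1)/(-13 + 1) + 98/9) = -5000 - (6/(-12) + 98/9) = -5000 - (-1/12*6 + 98/9) = -5000 - (-½ + 98/9) = -5000 - 1*187/18 = -5000 - 187/18 = -90187/18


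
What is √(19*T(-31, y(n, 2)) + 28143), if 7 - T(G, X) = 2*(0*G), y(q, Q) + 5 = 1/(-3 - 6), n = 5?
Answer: 2*√7069 ≈ 168.15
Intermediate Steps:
y(q, Q) = -46/9 (y(q, Q) = -5 + 1/(-3 - 6) = -5 + 1/(-9) = -5 - ⅑ = -46/9)
T(G, X) = 7 (T(G, X) = 7 - 2*0*G = 7 - 2*0 = 7 - 1*0 = 7 + 0 = 7)
√(19*T(-31, y(n, 2)) + 28143) = √(19*7 + 28143) = √(133 + 28143) = √28276 = 2*√7069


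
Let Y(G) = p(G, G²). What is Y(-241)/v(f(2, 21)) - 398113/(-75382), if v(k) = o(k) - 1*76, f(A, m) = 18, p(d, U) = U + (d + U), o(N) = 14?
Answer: -2178418454/1168421 ≈ -1864.4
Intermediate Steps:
p(d, U) = d + 2*U (p(d, U) = U + (U + d) = d + 2*U)
v(k) = -62 (v(k) = 14 - 1*76 = 14 - 76 = -62)
Y(G) = G + 2*G²
Y(-241)/v(f(2, 21)) - 398113/(-75382) = -241*(1 + 2*(-241))/(-62) - 398113/(-75382) = -241*(1 - 482)*(-1/62) - 398113*(-1/75382) = -241*(-481)*(-1/62) + 398113/75382 = 115921*(-1/62) + 398113/75382 = -115921/62 + 398113/75382 = -2178418454/1168421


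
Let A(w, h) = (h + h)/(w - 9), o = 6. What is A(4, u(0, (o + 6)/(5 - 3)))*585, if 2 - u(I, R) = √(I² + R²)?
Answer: 936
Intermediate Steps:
u(I, R) = 2 - √(I² + R²)
A(w, h) = 2*h/(-9 + w) (A(w, h) = (2*h)/(-9 + w) = 2*h/(-9 + w))
A(4, u(0, (o + 6)/(5 - 3)))*585 = (2*(2 - √(0² + ((6 + 6)/(5 - 3))²))/(-9 + 4))*585 = (2*(2 - √(0 + (12/2)²))/(-5))*585 = (2*(2 - √(0 + (12*(½))²))*(-⅕))*585 = (2*(2 - √(0 + 6²))*(-⅕))*585 = (2*(2 - √(0 + 36))*(-⅕))*585 = (2*(2 - √36)*(-⅕))*585 = (2*(2 - 1*6)*(-⅕))*585 = (2*(2 - 6)*(-⅕))*585 = (2*(-4)*(-⅕))*585 = (8/5)*585 = 936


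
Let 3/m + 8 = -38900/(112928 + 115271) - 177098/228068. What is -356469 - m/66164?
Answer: -2745604966701638968233/7702226467773278 ≈ -3.5647e+5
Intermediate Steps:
m = -78067334298/232822273979 (m = 3/(-8 + (-38900/(112928 + 115271) - 177098/228068)) = 3/(-8 + (-38900/228199 - 177098*1/228068)) = 3/(-8 + (-38900*1/228199 - 88549/114034)) = 3/(-8 + (-38900/228199 - 88549/114034)) = 3/(-8 - 24642715851/26022444766) = 3/(-232822273979/26022444766) = 3*(-26022444766/232822273979) = -78067334298/232822273979 ≈ -0.33531)
-356469 - m/66164 = -356469 - (-78067334298)/(232822273979*66164) = -356469 - 1*(-39033667149/7702226467773278) = -356469 + 39033667149/7702226467773278 = -2745604966701638968233/7702226467773278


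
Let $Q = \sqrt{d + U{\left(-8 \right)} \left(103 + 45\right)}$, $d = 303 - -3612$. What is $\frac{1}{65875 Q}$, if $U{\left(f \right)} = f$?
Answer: $\frac{\sqrt{2731}}{179904625} \approx 2.9048 \cdot 10^{-7}$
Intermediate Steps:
$d = 3915$ ($d = 303 + \left(-6693 + 10305\right) = 303 + 3612 = 3915$)
$Q = \sqrt{2731}$ ($Q = \sqrt{3915 - 8 \left(103 + 45\right)} = \sqrt{3915 - 1184} = \sqrt{2731} \approx 52.259$)
$\frac{1}{65875 Q} = \frac{1}{65875 \sqrt{2731}} = \frac{\frac{1}{2731} \sqrt{2731}}{65875} = \frac{\sqrt{2731}}{179904625}$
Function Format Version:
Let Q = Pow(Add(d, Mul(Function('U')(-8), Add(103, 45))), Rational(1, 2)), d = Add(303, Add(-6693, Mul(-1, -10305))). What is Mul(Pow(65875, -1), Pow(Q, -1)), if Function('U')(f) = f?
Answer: Mul(Rational(1, 179904625), Pow(2731, Rational(1, 2))) ≈ 2.9048e-7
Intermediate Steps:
d = 3915 (d = Add(303, Add(-6693, 10305)) = Add(303, 3612) = 3915)
Q = Pow(2731, Rational(1, 2)) (Q = Pow(Add(3915, Mul(-8, Add(103, 45))), Rational(1, 2)) = Pow(Add(3915, Mul(-8, 148)), Rational(1, 2)) = Pow(Add(3915, -1184), Rational(1, 2)) = Pow(2731, Rational(1, 2)) ≈ 52.259)
Mul(Pow(65875, -1), Pow(Q, -1)) = Mul(Pow(65875, -1), Pow(Pow(2731, Rational(1, 2)), -1)) = Mul(Rational(1, 65875), Mul(Rational(1, 2731), Pow(2731, Rational(1, 2)))) = Mul(Rational(1, 179904625), Pow(2731, Rational(1, 2)))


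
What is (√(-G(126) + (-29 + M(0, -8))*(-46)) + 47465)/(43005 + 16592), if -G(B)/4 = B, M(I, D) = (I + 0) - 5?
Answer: 47465/59597 + 2*√517/59597 ≈ 0.79720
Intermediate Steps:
M(I, D) = -5 + I (M(I, D) = I - 5 = -5 + I)
G(B) = -4*B
(√(-G(126) + (-29 + M(0, -8))*(-46)) + 47465)/(43005 + 16592) = (√(-(-4)*126 + (-29 + (-5 + 0))*(-46)) + 47465)/(43005 + 16592) = (√(-1*(-504) + (-29 - 5)*(-46)) + 47465)/59597 = (√(504 - 34*(-46)) + 47465)*(1/59597) = (√(504 + 1564) + 47465)*(1/59597) = (√2068 + 47465)*(1/59597) = (2*√517 + 47465)*(1/59597) = (47465 + 2*√517)*(1/59597) = 47465/59597 + 2*√517/59597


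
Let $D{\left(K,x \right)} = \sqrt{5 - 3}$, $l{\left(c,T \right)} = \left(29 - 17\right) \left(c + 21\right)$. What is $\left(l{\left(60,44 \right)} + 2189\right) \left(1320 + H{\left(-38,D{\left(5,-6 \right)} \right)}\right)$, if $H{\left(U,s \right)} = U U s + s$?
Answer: $4172520 + 4567645 \sqrt{2} \approx 1.0632 \cdot 10^{7}$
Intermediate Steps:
$l{\left(c,T \right)} = 252 + 12 c$ ($l{\left(c,T \right)} = 12 \left(21 + c\right) = 252 + 12 c$)
$D{\left(K,x \right)} = \sqrt{2}$
$H{\left(U,s \right)} = s + s U^{2}$ ($H{\left(U,s \right)} = U^{2} s + s = s U^{2} + s = s + s U^{2}$)
$\left(l{\left(60,44 \right)} + 2189\right) \left(1320 + H{\left(-38,D{\left(5,-6 \right)} \right)}\right) = \left(\left(252 + 12 \cdot 60\right) + 2189\right) \left(1320 + \sqrt{2} \left(1 + \left(-38\right)^{2}\right)\right) = \left(\left(252 + 720\right) + 2189\right) \left(1320 + \sqrt{2} \left(1 + 1444\right)\right) = \left(972 + 2189\right) \left(1320 + \sqrt{2} \cdot 1445\right) = 3161 \left(1320 + 1445 \sqrt{2}\right) = 4172520 + 4567645 \sqrt{2}$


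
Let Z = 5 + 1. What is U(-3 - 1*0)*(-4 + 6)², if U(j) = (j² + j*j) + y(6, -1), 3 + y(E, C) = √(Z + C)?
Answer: 60 + 4*√5 ≈ 68.944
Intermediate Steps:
Z = 6
y(E, C) = -3 + √(6 + C)
U(j) = -3 + √5 + 2*j² (U(j) = (j² + j*j) + (-3 + √(6 - 1)) = (j² + j²) + (-3 + √5) = 2*j² + (-3 + √5) = -3 + √5 + 2*j²)
U(-3 - 1*0)*(-4 + 6)² = (-3 + √5 + 2*(-3 - 1*0)²)*(-4 + 6)² = (-3 + √5 + 2*(-3 + 0)²)*2² = (-3 + √5 + 2*(-3)²)*4 = (-3 + √5 + 2*9)*4 = (-3 + √5 + 18)*4 = (15 + √5)*4 = 60 + 4*√5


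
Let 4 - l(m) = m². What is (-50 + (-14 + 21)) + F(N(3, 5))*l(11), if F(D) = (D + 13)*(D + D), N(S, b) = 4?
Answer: -15955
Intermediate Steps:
l(m) = 4 - m²
F(D) = 2*D*(13 + D) (F(D) = (13 + D)*(2*D) = 2*D*(13 + D))
(-50 + (-14 + 21)) + F(N(3, 5))*l(11) = (-50 + (-14 + 21)) + (2*4*(13 + 4))*(4 - 1*11²) = (-50 + 7) + (2*4*17)*(4 - 1*121) = -43 + 136*(4 - 121) = -43 + 136*(-117) = -43 - 15912 = -15955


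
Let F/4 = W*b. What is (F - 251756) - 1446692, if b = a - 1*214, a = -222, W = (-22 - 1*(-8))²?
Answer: -2040272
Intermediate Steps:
W = 196 (W = (-22 + 8)² = (-14)² = 196)
b = -436 (b = -222 - 1*214 = -222 - 214 = -436)
F = -341824 (F = 4*(196*(-436)) = 4*(-85456) = -341824)
(F - 251756) - 1446692 = (-341824 - 251756) - 1446692 = -593580 - 1446692 = -2040272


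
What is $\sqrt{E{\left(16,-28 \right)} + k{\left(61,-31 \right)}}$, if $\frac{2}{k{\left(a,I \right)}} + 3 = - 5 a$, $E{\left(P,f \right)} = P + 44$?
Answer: $\frac{\sqrt{1422806}}{154} \approx 7.7455$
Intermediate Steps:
$E{\left(P,f \right)} = 44 + P$
$k{\left(a,I \right)} = \frac{2}{-3 - 5 a}$
$\sqrt{E{\left(16,-28 \right)} + k{\left(61,-31 \right)}} = \sqrt{\left(44 + 16\right) - \frac{2}{3 + 5 \cdot 61}} = \sqrt{60 - \frac{2}{3 + 305}} = \sqrt{60 - \frac{2}{308}} = \sqrt{60 - \frac{1}{154}} = \sqrt{\frac{9239}{154}} = \frac{\sqrt{1422806}}{154}$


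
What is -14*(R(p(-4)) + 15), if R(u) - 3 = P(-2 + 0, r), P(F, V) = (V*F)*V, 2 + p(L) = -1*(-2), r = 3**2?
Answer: 2016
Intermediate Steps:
r = 9
p(L) = 0 (p(L) = -2 - 1*(-2) = -2 + 2 = 0)
P(F, V) = F*V**2 (P(F, V) = (F*V)*V = F*V**2)
R(u) = -159 (R(u) = 3 + (-2 + 0)*9**2 = 3 - 2*81 = 3 - 162 = -159)
-14*(R(p(-4)) + 15) = -14*(-159 + 15) = -14*(-144) = 2016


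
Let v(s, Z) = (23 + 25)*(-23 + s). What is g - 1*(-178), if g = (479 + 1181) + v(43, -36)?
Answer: 2798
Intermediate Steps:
v(s, Z) = -1104 + 48*s (v(s, Z) = 48*(-23 + s) = -1104 + 48*s)
g = 2620 (g = (479 + 1181) + (-1104 + 48*43) = 1660 + (-1104 + 2064) = 1660 + 960 = 2620)
g - 1*(-178) = 2620 - 1*(-178) = 2620 + 178 = 2798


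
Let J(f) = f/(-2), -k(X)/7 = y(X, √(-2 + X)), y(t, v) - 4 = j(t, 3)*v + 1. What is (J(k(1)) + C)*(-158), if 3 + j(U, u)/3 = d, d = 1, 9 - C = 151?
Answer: 19671 + 3318*I ≈ 19671.0 + 3318.0*I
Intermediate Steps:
C = -142 (C = 9 - 1*151 = 9 - 151 = -142)
j(U, u) = -6 (j(U, u) = -9 + 3*1 = -9 + 3 = -6)
y(t, v) = 5 - 6*v (y(t, v) = 4 + (-6*v + 1) = 4 + (1 - 6*v) = 5 - 6*v)
k(X) = -35 + 42*√(-2 + X) (k(X) = -7*(5 - 6*√(-2 + X)) = -35 + 42*√(-2 + X))
J(f) = -f/2 (J(f) = f*(-½) = -f/2)
(J(k(1)) + C)*(-158) = (-(-35 + 42*√(-2 + 1))/2 - 142)*(-158) = (-(-35 + 42*√(-1))/2 - 142)*(-158) = (-(-35 + 42*I)/2 - 142)*(-158) = ((35/2 - 21*I) - 142)*(-158) = (-249/2 - 21*I)*(-158) = 19671 + 3318*I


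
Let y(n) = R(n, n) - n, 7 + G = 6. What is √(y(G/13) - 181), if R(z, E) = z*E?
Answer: 5*I*√1223/13 ≈ 13.451*I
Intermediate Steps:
G = -1 (G = -7 + 6 = -1)
R(z, E) = E*z
y(n) = n² - n (y(n) = n*n - n = n² - n)
√(y(G/13) - 181) = √((-1/13)*(-1 - 1/13) - 181) = √((-1*1/13)*(-1 - 1*1/13) - 181) = √(-(-1 - 1/13)/13 - 181) = √(-1/13*(-14/13) - 181) = √(14/169 - 181) = √(-30575/169) = 5*I*√1223/13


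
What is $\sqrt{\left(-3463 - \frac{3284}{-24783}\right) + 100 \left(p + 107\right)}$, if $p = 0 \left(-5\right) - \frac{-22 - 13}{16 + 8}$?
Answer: $\frac{\sqrt{18138384517110}}{49566} \approx 85.924$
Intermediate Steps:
$p = \frac{35}{24}$ ($p = 0 - - \frac{35}{24} = 0 + \frac{35}{24} = \frac{35}{24} \approx 1.4583$)
$\sqrt{\left(-3463 - \frac{3284}{-24783}\right) + 100 \left(p + 107\right)} = \sqrt{\left(-3463 - \frac{3284}{-24783}\right) + 100 \left(\frac{35}{24} + 107\right)} = \sqrt{\left(-3463 - - \frac{3284}{24783}\right) + 100 \cdot \frac{2603}{24}} = \sqrt{\left(-3463 + \frac{3284}{24783}\right) + \frac{65075}{6}} = \sqrt{- \frac{85820245}{24783} + \frac{65075}{6}} = \sqrt{\frac{365944085}{49566}} = \frac{\sqrt{18138384517110}}{49566}$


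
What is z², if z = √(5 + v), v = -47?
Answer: -42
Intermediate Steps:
z = I*√42 (z = √(5 - 47) = √(-42) = I*√42 ≈ 6.4807*I)
z² = (I*√42)² = -42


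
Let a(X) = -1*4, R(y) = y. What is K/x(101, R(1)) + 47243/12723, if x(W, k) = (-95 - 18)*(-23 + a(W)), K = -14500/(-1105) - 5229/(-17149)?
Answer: 182307239988568/49038994200339 ≈ 3.7176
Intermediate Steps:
K = 50887709/3789929 (K = -14500*(-1/1105) - 5229*(-1/17149) = 2900/221 + 5229/17149 = 50887709/3789929 ≈ 13.427)
a(X) = -4
x(W, k) = 3051 (x(W, k) = (-95 - 18)*(-23 - 4) = -113*(-27) = 3051)
K/x(101, R(1)) + 47243/12723 = (50887709/3789929)/3051 + 47243/12723 = (50887709/3789929)*(1/3051) + 47243*(1/12723) = 50887709/11563073379 + 47243/12723 = 182307239988568/49038994200339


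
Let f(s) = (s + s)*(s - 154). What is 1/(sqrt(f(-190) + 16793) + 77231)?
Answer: 77231/5964479848 - sqrt(147513)/5964479848 ≈ 1.2884e-5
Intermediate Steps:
f(s) = 2*s*(-154 + s) (f(s) = (2*s)*(-154 + s) = 2*s*(-154 + s))
1/(sqrt(f(-190) + 16793) + 77231) = 1/(sqrt(2*(-190)*(-154 - 190) + 16793) + 77231) = 1/(sqrt(2*(-190)*(-344) + 16793) + 77231) = 1/(sqrt(130720 + 16793) + 77231) = 1/(sqrt(147513) + 77231) = 1/(77231 + sqrt(147513))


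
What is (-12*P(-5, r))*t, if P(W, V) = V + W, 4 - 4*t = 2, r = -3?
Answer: 48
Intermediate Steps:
t = ½ (t = 1 - ¼*2 = 1 - ½ = ½ ≈ 0.50000)
(-12*P(-5, r))*t = -12*(-3 - 5)*(½) = -12*(-8)*(½) = 96*(½) = 48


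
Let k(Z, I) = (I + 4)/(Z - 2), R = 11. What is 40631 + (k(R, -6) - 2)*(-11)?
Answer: 365899/9 ≈ 40655.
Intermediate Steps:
k(Z, I) = (4 + I)/(-2 + Z)
40631 + (k(R, -6) - 2)*(-11) = 40631 + ((4 - 6)/(-2 + 11) - 2)*(-11) = 40631 + (-2/9 - 2)*(-11) = 40631 - 20/9*(-11) = 40631 + 220/9 = 365899/9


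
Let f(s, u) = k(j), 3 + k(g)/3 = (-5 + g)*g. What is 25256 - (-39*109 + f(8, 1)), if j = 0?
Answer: 29516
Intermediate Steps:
k(g) = -9 + 3*g*(-5 + g) (k(g) = -9 + 3*((-5 + g)*g) = -9 + 3*(g*(-5 + g)) = -9 + 3*g*(-5 + g))
f(s, u) = -9 (f(s, u) = -9 - 15*0 + 3*0² = -9 + 0 + 3*0 = -9 + 0 + 0 = -9)
25256 - (-39*109 + f(8, 1)) = 25256 - (-39*109 - 9) = 25256 - (-4251 - 9) = 25256 - 1*(-4260) = 25256 + 4260 = 29516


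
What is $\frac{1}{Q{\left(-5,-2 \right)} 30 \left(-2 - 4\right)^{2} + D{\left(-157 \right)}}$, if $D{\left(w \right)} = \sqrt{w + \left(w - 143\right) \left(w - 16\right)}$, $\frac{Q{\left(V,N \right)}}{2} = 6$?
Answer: $\frac{12960}{167909857} - \frac{\sqrt{51743}}{167909857} \approx 7.583 \cdot 10^{-5}$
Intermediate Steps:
$Q{\left(V,N \right)} = 12$ ($Q{\left(V,N \right)} = 2 \cdot 6 = 12$)
$D{\left(w \right)} = \sqrt{w + \left(-143 + w\right) \left(-16 + w\right)}$
$\frac{1}{Q{\left(-5,-2 \right)} 30 \left(-2 - 4\right)^{2} + D{\left(-157 \right)}} = \frac{1}{12 \cdot 30 \left(-2 - 4\right)^{2} + \sqrt{2288 + \left(-157\right)^{2} - -24806}} = \frac{1}{360 \left(-6\right)^{2} + \sqrt{2288 + 24649 + 24806}} = \frac{1}{360 \cdot 36 + \sqrt{51743}} = \frac{1}{12960 + \sqrt{51743}}$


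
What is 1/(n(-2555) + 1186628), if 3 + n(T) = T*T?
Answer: 1/7714650 ≈ 1.2962e-7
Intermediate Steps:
n(T) = -3 + T² (n(T) = -3 + T*T = -3 + T²)
1/(n(-2555) + 1186628) = 1/((-3 + (-2555)²) + 1186628) = 1/((-3 + 6528025) + 1186628) = 1/(6528022 + 1186628) = 1/7714650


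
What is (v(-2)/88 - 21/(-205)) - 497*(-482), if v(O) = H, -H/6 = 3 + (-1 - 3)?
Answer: 2160778619/9020 ≈ 2.3955e+5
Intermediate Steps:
H = 6 (H = -6*(3 + (-1 - 3)) = -6*(3 - 4) = -6*(-1) = 6)
v(O) = 6
(v(-2)/88 - 21/(-205)) - 497*(-482) = (6/88 - 21/(-205)) - 497*(-482) = (6*(1/88) - 21*(-1/205)) + 239554 = (3/44 + 21/205) + 239554 = 1539/9020 + 239554 = 2160778619/9020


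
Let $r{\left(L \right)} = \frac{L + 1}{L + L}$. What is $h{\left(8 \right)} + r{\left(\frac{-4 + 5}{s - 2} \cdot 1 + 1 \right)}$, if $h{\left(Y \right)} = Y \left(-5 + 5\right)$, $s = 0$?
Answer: $\frac{3}{2} \approx 1.5$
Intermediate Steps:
$h{\left(Y \right)} = 0$ ($h{\left(Y \right)} = Y 0 = 0$)
$r{\left(L \right)} = \frac{1 + L}{2 L}$
$h{\left(8 \right)} + r{\left(\frac{-4 + 5}{s - 2} \cdot 1 + 1 \right)} = 0 + \frac{1 + \left(\frac{-4 + 5}{0 - 2} \cdot 1 + 1\right)}{2 \left(\frac{-4 + 5}{0 - 2} \cdot 1 + 1\right)} = 0 + \frac{1 + \left(1 \frac{1}{-2} \cdot 1 + 1\right)}{2 \left(1 \frac{1}{-2} \cdot 1 + 1\right)} = 0 + \frac{1 + \left(1 \left(- \frac{1}{2}\right) 1 + 1\right)}{2 \left(1 \left(- \frac{1}{2}\right) 1 + 1\right)} = 0 + \frac{1 + \left(\left(- \frac{1}{2}\right) 1 + 1\right)}{2 \left(\left(- \frac{1}{2}\right) 1 + 1\right)} = 0 + \frac{1 + \left(- \frac{1}{2} + 1\right)}{2 \left(- \frac{1}{2} + 1\right)} = 0 + \frac{\frac{1}{\frac{1}{2}} \left(1 + \frac{1}{2}\right)}{2} = 0 + \frac{1}{2} \cdot 2 \cdot \frac{3}{2} = 0 + \frac{3}{2} = \frac{3}{2}$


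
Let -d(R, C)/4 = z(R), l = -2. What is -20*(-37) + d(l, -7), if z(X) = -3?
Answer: 752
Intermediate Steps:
d(R, C) = 12 (d(R, C) = -4*(-3) = 12)
-20*(-37) + d(l, -7) = -20*(-37) + 12 = 740 + 12 = 752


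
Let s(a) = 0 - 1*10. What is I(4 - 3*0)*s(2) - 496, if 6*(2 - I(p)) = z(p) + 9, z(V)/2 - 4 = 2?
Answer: -481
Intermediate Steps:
z(V) = 12 (z(V) = 8 + 2*2 = 8 + 4 = 12)
s(a) = -10 (s(a) = 0 - 10 = -10)
I(p) = -3/2 (I(p) = 2 - (12 + 9)/6 = 2 - ⅙*21 = 2 - 7/2 = -3/2)
I(4 - 3*0)*s(2) - 496 = -3/2*(-10) - 496 = 15 - 496 = -481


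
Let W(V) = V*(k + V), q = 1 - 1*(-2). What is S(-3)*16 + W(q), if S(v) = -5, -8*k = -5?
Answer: -553/8 ≈ -69.125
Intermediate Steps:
k = 5/8 (k = -⅛*(-5) = 5/8 ≈ 0.62500)
q = 3 (q = 1 + 2 = 3)
W(V) = V*(5/8 + V)
S(-3)*16 + W(q) = -5*16 + (⅛)*3*(5 + 8*3) = -80 + (⅛)*3*(5 + 24) = -80 + (⅛)*3*29 = -80 + 87/8 = -553/8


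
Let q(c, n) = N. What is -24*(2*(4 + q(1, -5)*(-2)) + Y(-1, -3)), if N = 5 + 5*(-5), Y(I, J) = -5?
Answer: -1992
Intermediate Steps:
N = -20 (N = 5 - 25 = -20)
q(c, n) = -20
-24*(2*(4 + q(1, -5)*(-2)) + Y(-1, -3)) = -24*(2*(4 - 20*(-2)) - 5) = -24*(2*(4 + 40) - 5) = -24*(2*44 - 5) = -24*(88 - 5) = -24*83 = -1992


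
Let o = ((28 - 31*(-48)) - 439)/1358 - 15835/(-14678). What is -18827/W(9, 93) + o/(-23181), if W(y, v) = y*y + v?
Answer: -241644973776807/2233292296046 ≈ -108.20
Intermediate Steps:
o = 9328034/4983181 (o = ((28 + 1488) - 439)*(1/1358) - 15835*(-1/14678) = (1516 - 439)*(1/1358) + 15835/14678 = 1077*(1/1358) + 15835/14678 = 1077/1358 + 15835/14678 = 9328034/4983181 ≈ 1.8719)
W(y, v) = v + y² (W(y, v) = y² + v = v + y²)
-18827/W(9, 93) + o/(-23181) = -18827/(93 + 9²) + (9328034/4983181)/(-23181) = -18827/(93 + 81) + (9328034/4983181)*(-1/23181) = -18827/174 - 9328034/115515118761 = -241644973776807/2233292296046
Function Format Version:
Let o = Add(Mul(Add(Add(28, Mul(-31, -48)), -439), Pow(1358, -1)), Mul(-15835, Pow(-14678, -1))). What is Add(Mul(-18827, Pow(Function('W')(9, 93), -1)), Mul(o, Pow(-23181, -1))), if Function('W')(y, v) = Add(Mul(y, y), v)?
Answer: Rational(-241644973776807, 2233292296046) ≈ -108.20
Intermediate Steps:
o = Rational(9328034, 4983181) (o = Add(Mul(Add(Add(28, 1488), -439), Rational(1, 1358)), Mul(-15835, Rational(-1, 14678))) = Add(Mul(Add(1516, -439), Rational(1, 1358)), Rational(15835, 14678)) = Add(Mul(1077, Rational(1, 1358)), Rational(15835, 14678)) = Add(Rational(1077, 1358), Rational(15835, 14678)) = Rational(9328034, 4983181) ≈ 1.8719)
Function('W')(y, v) = Add(v, Pow(y, 2)) (Function('W')(y, v) = Add(Pow(y, 2), v) = Add(v, Pow(y, 2)))
Add(Mul(-18827, Pow(Function('W')(9, 93), -1)), Mul(o, Pow(-23181, -1))) = Add(Mul(-18827, Pow(Add(93, Pow(9, 2)), -1)), Mul(Rational(9328034, 4983181), Pow(-23181, -1))) = Add(Mul(-18827, Pow(Add(93, 81), -1)), Mul(Rational(9328034, 4983181), Rational(-1, 23181))) = Add(Mul(-18827, Pow(174, -1)), Rational(-9328034, 115515118761)) = Add(Mul(-18827, Rational(1, 174)), Rational(-9328034, 115515118761)) = Add(Rational(-18827, 174), Rational(-9328034, 115515118761)) = Rational(-241644973776807, 2233292296046)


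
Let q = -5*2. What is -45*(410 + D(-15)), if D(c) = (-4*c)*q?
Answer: 8550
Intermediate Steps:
q = -10
D(c) = 40*c (D(c) = -4*c*(-10) = 40*c)
-45*(410 + D(-15)) = -45*(410 + 40*(-15)) = -45*(410 - 600) = -45*(-190) = 8550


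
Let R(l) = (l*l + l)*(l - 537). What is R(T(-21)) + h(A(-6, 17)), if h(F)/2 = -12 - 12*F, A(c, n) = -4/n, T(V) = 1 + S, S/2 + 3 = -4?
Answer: -1458912/17 ≈ -85818.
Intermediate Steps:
S = -14 (S = -6 + 2*(-4) = -6 - 8 = -14)
T(V) = -13 (T(V) = 1 - 14 = -13)
R(l) = (-537 + l)*(l + l²) (R(l) = (l² + l)*(-537 + l) = (l + l²)*(-537 + l) = (-537 + l)*(l + l²))
h(F) = -24 - 24*F (h(F) = 2*(-12 - 12*F) = -24 - 24*F)
R(T(-21)) + h(A(-6, 17)) = -13*(-537 + (-13)² - 536*(-13)) + (-24 - (-96)/17) = -13*(-537 + 169 + 6968) + (-24 - (-96)/17) = -13*6600 + (-24 - 24*(-4/17)) = -85800 + (-24 + 96/17) = -85800 - 312/17 = -1458912/17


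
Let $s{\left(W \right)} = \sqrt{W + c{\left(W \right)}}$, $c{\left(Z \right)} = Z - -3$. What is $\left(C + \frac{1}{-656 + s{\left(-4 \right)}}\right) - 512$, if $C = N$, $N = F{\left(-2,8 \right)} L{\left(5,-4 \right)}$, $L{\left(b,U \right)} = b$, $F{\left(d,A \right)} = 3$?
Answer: $- \frac{213880133}{430341} - \frac{i \sqrt{5}}{430341} \approx -497.0 - 5.196 \cdot 10^{-6} i$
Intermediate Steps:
$c{\left(Z \right)} = 3 + Z$ ($c{\left(Z \right)} = Z + 3 = 3 + Z$)
$s{\left(W \right)} = \sqrt{3 + 2 W}$ ($s{\left(W \right)} = \sqrt{W + \left(3 + W\right)} = \sqrt{3 + 2 W}$)
$N = 15$ ($N = 3 \cdot 5 = 15$)
$C = 15$
$\left(C + \frac{1}{-656 + s{\left(-4 \right)}}\right) - 512 = \left(15 + \frac{1}{-656 + \sqrt{3 + 2 \left(-4\right)}}\right) - 512 = \left(15 + \frac{1}{-656 + \sqrt{3 - 8}}\right) - 512 = \left(15 + \frac{1}{-656 + \sqrt{-5}}\right) - 512 = \left(15 + \frac{1}{-656 + i \sqrt{5}}\right) - 512 = -497 + \frac{1}{-656 + i \sqrt{5}}$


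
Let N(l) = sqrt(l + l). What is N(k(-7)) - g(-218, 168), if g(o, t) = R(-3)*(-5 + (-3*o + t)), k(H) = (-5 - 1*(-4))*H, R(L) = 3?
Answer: -2451 + sqrt(14) ≈ -2447.3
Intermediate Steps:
k(H) = -H (k(H) = (-5 + 4)*H = -H)
N(l) = sqrt(2)*sqrt(l) (N(l) = sqrt(2*l) = sqrt(2)*sqrt(l))
g(o, t) = -15 - 9*o + 3*t (g(o, t) = 3*(-5 + (-3*o + t)) = 3*(-5 + (t - 3*o)) = 3*(-5 + t - 3*o) = -15 - 9*o + 3*t)
N(k(-7)) - g(-218, 168) = sqrt(2)*sqrt(-1*(-7)) - (-15 - 9*(-218) + 3*168) = sqrt(2)*sqrt(7) - (-15 + 1962 + 504) = sqrt(14) - 1*2451 = sqrt(14) - 2451 = -2451 + sqrt(14)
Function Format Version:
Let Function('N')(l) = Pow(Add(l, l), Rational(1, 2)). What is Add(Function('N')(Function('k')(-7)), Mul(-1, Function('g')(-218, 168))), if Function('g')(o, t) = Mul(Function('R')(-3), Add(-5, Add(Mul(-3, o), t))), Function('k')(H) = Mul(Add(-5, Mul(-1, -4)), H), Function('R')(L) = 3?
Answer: Add(-2451, Pow(14, Rational(1, 2))) ≈ -2447.3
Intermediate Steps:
Function('k')(H) = Mul(-1, H) (Function('k')(H) = Mul(Add(-5, 4), H) = Mul(-1, H))
Function('N')(l) = Mul(Pow(2, Rational(1, 2)), Pow(l, Rational(1, 2))) (Function('N')(l) = Pow(Mul(2, l), Rational(1, 2)) = Mul(Pow(2, Rational(1, 2)), Pow(l, Rational(1, 2))))
Function('g')(o, t) = Add(-15, Mul(-9, o), Mul(3, t)) (Function('g')(o, t) = Mul(3, Add(-5, Add(Mul(-3, o), t))) = Mul(3, Add(-5, Add(t, Mul(-3, o)))) = Mul(3, Add(-5, t, Mul(-3, o))) = Add(-15, Mul(-9, o), Mul(3, t)))
Add(Function('N')(Function('k')(-7)), Mul(-1, Function('g')(-218, 168))) = Add(Mul(Pow(2, Rational(1, 2)), Pow(Mul(-1, -7), Rational(1, 2))), Mul(-1, Add(-15, Mul(-9, -218), Mul(3, 168)))) = Add(Mul(Pow(2, Rational(1, 2)), Pow(7, Rational(1, 2))), Mul(-1, Add(-15, 1962, 504))) = Add(Pow(14, Rational(1, 2)), Mul(-1, 2451)) = Add(Pow(14, Rational(1, 2)), -2451) = Add(-2451, Pow(14, Rational(1, 2)))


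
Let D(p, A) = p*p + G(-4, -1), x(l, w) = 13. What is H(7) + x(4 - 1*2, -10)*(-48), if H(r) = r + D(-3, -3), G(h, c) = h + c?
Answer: -613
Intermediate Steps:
G(h, c) = c + h
D(p, A) = -5 + p² (D(p, A) = p*p + (-1 - 4) = p² - 5 = -5 + p²)
H(r) = 4 + r (H(r) = r + (-5 + (-3)²) = r + (-5 + 9) = r + 4 = 4 + r)
H(7) + x(4 - 1*2, -10)*(-48) = (4 + 7) + 13*(-48) = 11 - 624 = -613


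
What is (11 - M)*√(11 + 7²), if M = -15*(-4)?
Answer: -98*√15 ≈ -379.55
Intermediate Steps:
M = 60
(11 - M)*√(11 + 7²) = (11 - 1*60)*√(11 + 7²) = (11 - 60)*√(11 + 49) = -98*√15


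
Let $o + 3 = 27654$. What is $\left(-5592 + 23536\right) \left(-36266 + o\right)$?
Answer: $-154587560$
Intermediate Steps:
$o = 27651$ ($o = -3 + 27654 = 27651$)
$\left(-5592 + 23536\right) \left(-36266 + o\right) = \left(-5592 + 23536\right) \left(-36266 + 27651\right) = 17944 \left(-8615\right) = -154587560$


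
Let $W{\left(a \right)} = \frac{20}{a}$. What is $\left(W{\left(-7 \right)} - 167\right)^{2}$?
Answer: $\frac{1413721}{49} \approx 28851.0$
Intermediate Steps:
$\left(W{\left(-7 \right)} - 167\right)^{2} = \left(\frac{20}{-7} - 167\right)^{2} = \left(20 \left(- \frac{1}{7}\right) - 167\right)^{2} = \left(- \frac{20}{7} - 167\right)^{2} = \left(- \frac{1189}{7}\right)^{2} = \frac{1413721}{49}$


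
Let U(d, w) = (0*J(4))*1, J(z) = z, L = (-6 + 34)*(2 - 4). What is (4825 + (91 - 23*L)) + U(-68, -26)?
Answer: 6204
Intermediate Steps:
L = -56 (L = 28*(-2) = -56)
U(d, w) = 0 (U(d, w) = (0*4)*1 = 0*1 = 0)
(4825 + (91 - 23*L)) + U(-68, -26) = (4825 + (91 - 23*(-56))) + 0 = (4825 + (91 + 1288)) + 0 = (4825 + 1379) + 0 = 6204 + 0 = 6204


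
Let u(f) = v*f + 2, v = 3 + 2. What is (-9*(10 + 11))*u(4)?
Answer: -4158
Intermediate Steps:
v = 5
u(f) = 2 + 5*f (u(f) = 5*f + 2 = 2 + 5*f)
(-9*(10 + 11))*u(4) = (-9*(10 + 11))*(2 + 5*4) = (-9*21)*(2 + 20) = -189*22 = -4158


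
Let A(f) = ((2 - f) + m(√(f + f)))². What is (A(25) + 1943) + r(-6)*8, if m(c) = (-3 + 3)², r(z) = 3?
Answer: 2496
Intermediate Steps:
m(c) = 0 (m(c) = 0² = 0)
A(f) = (2 - f)² (A(f) = ((2 - f) + 0)² = (2 - f)²)
(A(25) + 1943) + r(-6)*8 = ((2 - 1*25)² + 1943) + 3*8 = ((2 - 25)² + 1943) + 24 = ((-23)² + 1943) + 24 = (529 + 1943) + 24 = 2472 + 24 = 2496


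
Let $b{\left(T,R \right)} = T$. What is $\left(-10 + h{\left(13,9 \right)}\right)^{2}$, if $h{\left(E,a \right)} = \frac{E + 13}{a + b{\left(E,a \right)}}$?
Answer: $\frac{9409}{121} \approx 77.76$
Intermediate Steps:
$h{\left(E,a \right)} = \frac{13 + E}{E + a}$ ($h{\left(E,a \right)} = \frac{E + 13}{a + E} = \frac{13 + E}{E + a}$)
$\left(-10 + h{\left(13,9 \right)}\right)^{2} = \left(-10 + \frac{13 + 13}{13 + 9}\right)^{2} = \left(-10 + \frac{1}{22} \cdot 26\right)^{2} = \left(-10 + \frac{13}{11}\right)^{2} = \left(- \frac{97}{11}\right)^{2} = \frac{9409}{121}$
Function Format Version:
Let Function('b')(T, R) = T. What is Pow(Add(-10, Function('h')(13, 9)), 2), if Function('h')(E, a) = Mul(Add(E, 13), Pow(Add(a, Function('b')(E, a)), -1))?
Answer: Rational(9409, 121) ≈ 77.760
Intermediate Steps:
Function('h')(E, a) = Mul(Pow(Add(E, a), -1), Add(13, E)) (Function('h')(E, a) = Mul(Add(E, 13), Pow(Add(a, E), -1)) = Mul(Add(13, E), Pow(Add(E, a), -1)) = Mul(Pow(Add(E, a), -1), Add(13, E)))
Pow(Add(-10, Function('h')(13, 9)), 2) = Pow(Add(-10, Mul(Pow(Add(13, 9), -1), Add(13, 13))), 2) = Pow(Add(-10, Mul(Pow(22, -1), 26)), 2) = Pow(Add(-10, Mul(Rational(1, 22), 26)), 2) = Pow(Add(-10, Rational(13, 11)), 2) = Pow(Rational(-97, 11), 2) = Rational(9409, 121)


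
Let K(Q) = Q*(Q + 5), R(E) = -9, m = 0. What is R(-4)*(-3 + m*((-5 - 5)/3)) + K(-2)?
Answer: 21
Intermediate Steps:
K(Q) = Q*(5 + Q)
R(-4)*(-3 + m*((-5 - 5)/3)) + K(-2) = -9*(-3 + 0*((-5 - 5)/3)) - 2*(5 - 2) = -9*(-3 + 0*((⅓)*(-10))) - 2*3 = -9*(-3 + 0*(-10/3)) - 6 = -9*(-3 + 0) - 6 = -9*(-3) - 6 = 27 - 6 = 21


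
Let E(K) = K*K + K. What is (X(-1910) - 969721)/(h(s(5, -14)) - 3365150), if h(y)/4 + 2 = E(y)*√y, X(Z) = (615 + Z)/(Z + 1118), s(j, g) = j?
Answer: 1292250515903723/4484418164013744 + 3840088685*√5/373701513667812 ≈ 0.28819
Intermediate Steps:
E(K) = K + K² (E(K) = K² + K = K + K²)
X(Z) = (615 + Z)/(1118 + Z)
h(y) = -8 + 4*y^(3/2)*(1 + y) (h(y) = -8 + 4*((y*(1 + y))*√y) = -8 + 4*(y^(3/2)*(1 + y)) = -8 + 4*y^(3/2)*(1 + y))
(X(-1910) - 969721)/(h(s(5, -14)) - 3365150) = ((615 - 1910)/(1118 - 1910) - 969721)/((-8 + 4*5^(3/2)*(1 + 5)) - 3365150) = (-1295/(-792) - 969721)/((-8 + 4*(5*√5)*6) - 3365150) = (-1/792*(-1295) - 969721)/((-8 + 120*√5) - 3365150) = (1295/792 - 969721)/(-3365158 + 120*√5) = -768017737/(792*(-3365158 + 120*√5))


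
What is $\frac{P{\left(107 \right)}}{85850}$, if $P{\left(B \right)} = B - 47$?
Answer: $\frac{6}{8585} \approx 0.00069889$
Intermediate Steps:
$P{\left(B \right)} = -47 + B$
$\frac{P{\left(107 \right)}}{85850} = \frac{-47 + 107}{85850} = 60 \cdot \frac{1}{85850} = \frac{6}{8585}$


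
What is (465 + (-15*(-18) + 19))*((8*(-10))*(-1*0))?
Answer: 0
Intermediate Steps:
(465 + (-15*(-18) + 19))*((8*(-10))*(-1*0)) = (465 + (270 + 19))*(-80*0) = (465 + 289)*0 = 754*0 = 0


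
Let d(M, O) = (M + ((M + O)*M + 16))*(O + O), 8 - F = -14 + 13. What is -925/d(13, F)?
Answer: -185/1134 ≈ -0.16314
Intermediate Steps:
F = 9 (F = 8 - (-14 + 13) = 8 - 1*(-1) = 8 + 1 = 9)
d(M, O) = 2*O*(16 + M + M*(M + O)) (d(M, O) = (M + (M*(M + O) + 16))*(2*O) = (M + (16 + M*(M + O)))*(2*O) = (16 + M + M*(M + O))*(2*O) = 2*O*(16 + M + M*(M + O)))
-925/d(13, F) = -925*1/(18*(16 + 13 + 13² + 13*9)) = -925*1/(18*(16 + 13 + 169 + 117)) = -925/(2*9*315) = -925/5670 = -925*1/5670 = -185/1134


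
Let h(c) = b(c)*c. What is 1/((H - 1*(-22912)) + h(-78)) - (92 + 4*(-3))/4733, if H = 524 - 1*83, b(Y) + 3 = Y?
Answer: -2368947/140432843 ≈ -0.016869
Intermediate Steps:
b(Y) = -3 + Y
h(c) = c*(-3 + c) (h(c) = (-3 + c)*c = c*(-3 + c))
H = 441 (H = 524 - 83 = 441)
1/((H - 1*(-22912)) + h(-78)) - (92 + 4*(-3))/4733 = 1/((441 - 1*(-22912)) - 78*(-3 - 78)) - (92 + 4*(-3))/4733 = 1/((441 + 22912) - 78*(-81)) - (92 - 12)/4733 = 1/(23353 + 6318) - 80/4733 = 1/29671 - 1*80/4733 = 1/29671 - 80/4733 = -2368947/140432843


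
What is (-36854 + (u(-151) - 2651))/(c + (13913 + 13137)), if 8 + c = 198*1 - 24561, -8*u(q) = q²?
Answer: -112947/7144 ≈ -15.810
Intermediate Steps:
u(q) = -q²/8
c = -24371 (c = -8 + (198*1 - 24561) = -8 + (198 - 24561) = -8 - 24363 = -24371)
(-36854 + (u(-151) - 2651))/(c + (13913 + 13137)) = (-36854 + (-⅛*(-151)² - 2651))/(-24371 + (13913 + 13137)) = (-36854 + (-⅛*22801 - 2651))/(-24371 + 27050) = (-36854 + (-22801/8 - 2651))/2679 = (-36854 - 44009/8)*(1/2679) = -338841/8*1/2679 = -112947/7144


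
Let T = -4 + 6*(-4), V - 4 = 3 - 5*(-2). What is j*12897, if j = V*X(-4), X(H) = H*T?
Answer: 24555888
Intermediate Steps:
V = 17 (V = 4 + (3 - 5*(-2)) = 4 + (3 + 10) = 4 + 13 = 17)
T = -28 (T = -4 - 24 = -28)
X(H) = -28*H (X(H) = H*(-28) = -28*H)
j = 1904 (j = 17*(-28*(-4)) = 17*112 = 1904)
j*12897 = 1904*12897 = 24555888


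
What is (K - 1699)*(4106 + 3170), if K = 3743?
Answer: 14872144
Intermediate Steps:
(K - 1699)*(4106 + 3170) = (3743 - 1699)*(4106 + 3170) = 2044*7276 = 14872144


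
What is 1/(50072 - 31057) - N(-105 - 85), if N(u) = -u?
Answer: -3612849/19015 ≈ -190.00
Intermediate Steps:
1/(50072 - 31057) - N(-105 - 85) = 1/(50072 - 31057) - (-1)*(-105 - 85) = 1/19015 - (-1)*(-190) = 1/19015 - 1*190 = 1/19015 - 190 = -3612849/19015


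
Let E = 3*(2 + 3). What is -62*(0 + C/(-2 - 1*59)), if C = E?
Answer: 930/61 ≈ 15.246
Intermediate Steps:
E = 15 (E = 3*5 = 15)
C = 15
-62*(0 + C/(-2 - 1*59)) = -62*(0 + 15/(-2 - 1*59)) = -62*(0 + 15/(-2 - 59)) = -62*(0 + 15/(-61)) = -62*(0 + 15*(-1/61)) = -62*(0 - 15/61) = -62*(-15/61) = 930/61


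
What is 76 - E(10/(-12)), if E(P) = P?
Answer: 461/6 ≈ 76.833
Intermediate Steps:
76 - E(10/(-12)) = 76 - 10/(-12) = 76 - 10*(-1)/12 = 76 - 1*(-5/6) = 76 + 5/6 = 461/6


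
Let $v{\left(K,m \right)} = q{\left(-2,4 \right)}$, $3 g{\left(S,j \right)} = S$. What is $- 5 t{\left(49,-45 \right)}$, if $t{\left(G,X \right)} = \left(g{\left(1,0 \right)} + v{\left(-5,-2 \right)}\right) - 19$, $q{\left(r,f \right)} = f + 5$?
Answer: $\frac{145}{3} \approx 48.333$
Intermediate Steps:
$q{\left(r,f \right)} = 5 + f$
$g{\left(S,j \right)} = \frac{S}{3}$
$v{\left(K,m \right)} = 9$ ($v{\left(K,m \right)} = 5 + 4 = 9$)
$t{\left(G,X \right)} = - \frac{29}{3}$ ($t{\left(G,X \right)} = \left(\frac{1}{3} \cdot 1 + 9\right) - 19 = \left(\frac{1}{3} + 9\right) - 19 = \frac{28}{3} - 19 = - \frac{29}{3}$)
$- 5 t{\left(49,-45 \right)} = \left(-5\right) \left(- \frac{29}{3}\right) = \frac{145}{3}$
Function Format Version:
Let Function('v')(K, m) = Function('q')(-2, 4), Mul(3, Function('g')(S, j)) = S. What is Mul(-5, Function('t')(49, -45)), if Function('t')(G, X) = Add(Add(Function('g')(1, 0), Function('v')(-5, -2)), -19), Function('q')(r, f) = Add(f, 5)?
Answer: Rational(145, 3) ≈ 48.333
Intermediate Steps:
Function('q')(r, f) = Add(5, f)
Function('g')(S, j) = Mul(Rational(1, 3), S)
Function('v')(K, m) = 9 (Function('v')(K, m) = Add(5, 4) = 9)
Function('t')(G, X) = Rational(-29, 3) (Function('t')(G, X) = Add(Add(Mul(Rational(1, 3), 1), 9), -19) = Add(Add(Rational(1, 3), 9), -19) = Add(Rational(28, 3), -19) = Rational(-29, 3))
Mul(-5, Function('t')(49, -45)) = Mul(-5, Rational(-29, 3)) = Rational(145, 3)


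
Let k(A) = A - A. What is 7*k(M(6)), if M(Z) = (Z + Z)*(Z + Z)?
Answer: 0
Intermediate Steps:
M(Z) = 4*Z² (M(Z) = (2*Z)*(2*Z) = 4*Z²)
k(A) = 0
7*k(M(6)) = 7*0 = 0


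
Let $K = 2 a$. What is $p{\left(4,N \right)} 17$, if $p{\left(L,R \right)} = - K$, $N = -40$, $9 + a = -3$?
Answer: $408$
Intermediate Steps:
$a = -12$ ($a = -9 - 3 = -12$)
$K = -24$ ($K = 2 \left(-12\right) = -24$)
$p{\left(L,R \right)} = 24$ ($p{\left(L,R \right)} = \left(-1\right) \left(-24\right) = 24$)
$p{\left(4,N \right)} 17 = 24 \cdot 17 = 408$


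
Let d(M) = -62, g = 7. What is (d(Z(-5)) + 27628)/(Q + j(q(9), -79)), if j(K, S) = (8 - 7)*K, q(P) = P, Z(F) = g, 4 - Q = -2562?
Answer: 27566/2575 ≈ 10.705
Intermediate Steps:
Q = 2566 (Q = 4 - 1*(-2562) = 4 + 2562 = 2566)
Z(F) = 7
j(K, S) = K (j(K, S) = 1*K = K)
(d(Z(-5)) + 27628)/(Q + j(q(9), -79)) = (-62 + 27628)/(2566 + 9) = 27566/2575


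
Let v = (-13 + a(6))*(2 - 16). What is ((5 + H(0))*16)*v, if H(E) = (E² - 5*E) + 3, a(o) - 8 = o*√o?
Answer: 8960 - 10752*√6 ≈ -17377.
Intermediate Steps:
a(o) = 8 + o^(3/2) (a(o) = 8 + o*√o = 8 + o^(3/2))
H(E) = 3 + E² - 5*E
v = 70 - 84*√6 (v = (-13 + (8 + 6^(3/2)))*(2 - 16) = (-13 + (8 + 6*√6))*(-14) = (-5 + 6*√6)*(-14) = 70 - 84*√6 ≈ -135.76)
((5 + H(0))*16)*v = ((5 + (3 + 0² - 5*0))*16)*(70 - 84*√6) = ((5 + (3 + 0 + 0))*16)*(70 - 84*√6) = ((5 + 3)*16)*(70 - 84*√6) = (8*16)*(70 - 84*√6) = 128*(70 - 84*√6) = 8960 - 10752*√6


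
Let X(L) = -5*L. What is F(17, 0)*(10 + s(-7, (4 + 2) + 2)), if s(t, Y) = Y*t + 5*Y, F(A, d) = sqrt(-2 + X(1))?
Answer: -6*I*sqrt(7) ≈ -15.875*I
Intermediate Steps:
F(A, d) = I*sqrt(7) (F(A, d) = sqrt(-2 - 5*1) = sqrt(-2 - 5) = sqrt(-7) = I*sqrt(7))
s(t, Y) = 5*Y + Y*t
F(17, 0)*(10 + s(-7, (4 + 2) + 2)) = (I*sqrt(7))*(10 + ((4 + 2) + 2)*(5 - 7)) = (I*sqrt(7))*(10 + (6 + 2)*(-2)) = (I*sqrt(7))*(10 + 8*(-2)) = (I*sqrt(7))*(10 - 16) = (I*sqrt(7))*(-6) = -6*I*sqrt(7)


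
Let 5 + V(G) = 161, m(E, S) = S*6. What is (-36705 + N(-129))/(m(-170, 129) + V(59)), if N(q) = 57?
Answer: -6108/155 ≈ -39.406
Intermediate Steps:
m(E, S) = 6*S
V(G) = 156 (V(G) = -5 + 161 = 156)
(-36705 + N(-129))/(m(-170, 129) + V(59)) = (-36705 + 57)/(6*129 + 156) = -36648/(774 + 156) = -36648/930 = -36648*1/930 = -6108/155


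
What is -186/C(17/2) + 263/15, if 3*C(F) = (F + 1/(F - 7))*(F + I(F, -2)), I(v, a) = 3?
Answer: 46451/3795 ≈ 12.240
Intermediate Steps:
C(F) = (3 + F)*(F + 1/(-7 + F))/3 (C(F) = ((F + 1/(F - 7))*(F + 3))/3 = ((F + 1/(-7 + F))*(3 + F))/3 = ((3 + F)*(F + 1/(-7 + F)))/3 = (3 + F)*(F + 1/(-7 + F))/3)
-186/C(17/2) + 263/15 = -186*3*(-7 + 17/2)/(3 + (17/2)**3 - 340/2 - 4*(17/2)**2) + 263/15 = -186*3*(-7 + 17*(1/2))/(3 + (17*(1/2))**3 - 340/2 - 4*(17*(1/2))**2) + 263*(1/15) = -186*3*(-7 + 17/2)/(3 + (17/2)**3 - 20*17/2 - 4*(17/2)**2) + 263/15 = -186*9/(2*(3 + 4913/8 - 170 - 4*289/4)) + 263/15 = -186*9/(2*(3 + 4913/8 - 170 - 289)) + 263/15 = -186/((1/3)*(2/3)*(1265/8)) + 263/15 = -186/1265/36 + 263/15 = -186*36/1265 + 263/15 = -6696/1265 + 263/15 = 46451/3795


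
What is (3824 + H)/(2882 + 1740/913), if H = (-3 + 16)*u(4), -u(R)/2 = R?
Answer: 1698180/1316503 ≈ 1.2899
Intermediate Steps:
u(R) = -2*R
H = -104 (H = (-3 + 16)*(-2*4) = 13*(-8) = -104)
(3824 + H)/(2882 + 1740/913) = (3824 - 104)/(2882 + 1740/913) = 3720/(2882 + 1740*(1/913)) = 3720/(2882 + 1740/913) = 3720/(2633006/913) = 3720*(913/2633006) = 1698180/1316503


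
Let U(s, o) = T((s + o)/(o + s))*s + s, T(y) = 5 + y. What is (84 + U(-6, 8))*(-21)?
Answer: -882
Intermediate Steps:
U(s, o) = 7*s (U(s, o) = (5 + (s + o)/(o + s))*s + s = (5 + (o + s)/(o + s))*s + s = (5 + 1)*s + s = 6*s + s = 7*s)
(84 + U(-6, 8))*(-21) = (84 + 7*(-6))*(-21) = (84 - 42)*(-21) = 42*(-21) = -882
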